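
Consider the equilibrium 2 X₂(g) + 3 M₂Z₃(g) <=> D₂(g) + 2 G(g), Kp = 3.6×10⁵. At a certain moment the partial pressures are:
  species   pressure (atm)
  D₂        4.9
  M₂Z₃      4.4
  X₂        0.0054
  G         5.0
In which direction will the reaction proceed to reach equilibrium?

Qp = P(D₂)·P(G)² / (P(X₂)²·P(M₂Z₃)³) = (4.9)·(5.0)² / ((0.0054)²·(4.4)³) = 49000
Qp = 49000 < Kp = 3.6×10⁵, so the forward reaction proceeds.

to the right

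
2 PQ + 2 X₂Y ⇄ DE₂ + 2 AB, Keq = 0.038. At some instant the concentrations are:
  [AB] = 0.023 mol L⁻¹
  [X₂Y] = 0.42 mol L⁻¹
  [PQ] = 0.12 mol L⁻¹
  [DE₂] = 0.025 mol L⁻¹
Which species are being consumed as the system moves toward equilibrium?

PQ, X₂Y (reactants)

Q = [DE₂]·[AB]² / ([PQ]²·[X₂Y]²) = (0.025)·(0.023)² / ((0.12)²·(0.42)²) = 0.0052
Q = 0.0052 < Keq = 0.038: net forward reaction.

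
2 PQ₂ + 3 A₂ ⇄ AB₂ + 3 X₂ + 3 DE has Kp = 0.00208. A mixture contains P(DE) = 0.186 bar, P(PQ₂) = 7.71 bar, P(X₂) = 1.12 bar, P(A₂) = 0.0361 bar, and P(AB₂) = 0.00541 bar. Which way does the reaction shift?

Qp = P(AB₂)·P(X₂)³·P(DE)³ / (P(PQ₂)²·P(A₂)³) = (0.00541)·(1.12)³·(0.186)³ / ((7.71)²·(0.0361)³) = 0.0175
Qp = 0.0175 > Kp = 0.00208, so the reverse reaction proceeds.

in the reverse direction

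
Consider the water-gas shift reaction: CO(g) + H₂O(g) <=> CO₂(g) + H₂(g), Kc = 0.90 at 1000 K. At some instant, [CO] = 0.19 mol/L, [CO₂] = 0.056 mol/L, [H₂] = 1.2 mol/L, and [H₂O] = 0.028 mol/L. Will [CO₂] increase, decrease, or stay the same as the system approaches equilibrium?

Qc = [CO₂]·[H₂] / ([CO]·[H₂O]) = (0.056)·(1.2) / ((0.19)·(0.028)) = 13
Qc = 13 > Kc = 0.90: net reverse reaction.
CO₂ is a product, so it decreases.

decrease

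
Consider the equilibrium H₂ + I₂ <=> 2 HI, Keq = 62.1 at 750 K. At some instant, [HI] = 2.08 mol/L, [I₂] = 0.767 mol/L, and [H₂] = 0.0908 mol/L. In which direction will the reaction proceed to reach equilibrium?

no net change (already at equilibrium)

Q = [HI]² / ([H₂]·[I₂]) = (2.08)² / ((0.0908)·(0.767)) = 62.1
Q = 62.1 = Keq, so the system is already at equilibrium.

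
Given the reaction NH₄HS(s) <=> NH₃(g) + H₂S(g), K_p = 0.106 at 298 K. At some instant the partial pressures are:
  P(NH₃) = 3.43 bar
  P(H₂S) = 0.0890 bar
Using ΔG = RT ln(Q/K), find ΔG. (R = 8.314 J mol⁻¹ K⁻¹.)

ΔG = 2.62 kJ/mol

(NH₄HS is a pure solid — omitted from Q_p.)
Q_p = P(NH₃)·P(H₂S) = (3.43)·(0.0890) = 0.305
ΔG = RT ln(Q_p/K_p) = (8.314 J mol⁻¹ K⁻¹)(298 K) × ln(0.305/0.106)
   = (2.478 kJ/mol)(1.057) = 2.62 kJ/mol
ΔG > 0, so the forward reaction is non-spontaneous (proceeds in reverse).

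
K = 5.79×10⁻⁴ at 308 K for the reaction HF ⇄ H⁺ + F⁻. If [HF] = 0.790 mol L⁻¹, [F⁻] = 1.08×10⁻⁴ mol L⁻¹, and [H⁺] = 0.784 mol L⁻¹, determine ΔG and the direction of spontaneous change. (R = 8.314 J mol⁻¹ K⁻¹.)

ΔG = -4.32 kJ/mol; the forward reaction is spontaneous

Q = [H⁺]·[F⁻] / [HF] = (0.784)·(1.08×10⁻⁴) / (0.790) = 1.07×10⁻⁴
ΔG = RT ln(Q/K) = (8.314 J mol⁻¹ K⁻¹)(308 K) × ln(1.07×10⁻⁴/5.79×10⁻⁴)
   = (2.561 kJ/mol)(-1.688) = -4.32 kJ/mol
ΔG < 0, so the forward reaction is spontaneous (proceeds forward).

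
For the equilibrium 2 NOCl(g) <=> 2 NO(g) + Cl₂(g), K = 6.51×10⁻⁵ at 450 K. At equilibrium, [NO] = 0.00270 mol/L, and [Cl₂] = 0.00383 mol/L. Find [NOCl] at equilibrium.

[NOCl] = 0.0207 mol/L

At equilibrium, K = [NO]²·[Cl₂] / [NOCl]² = 6.51×10⁻⁵.
(0.00270)²·(0.00383) / ([NOCl])² = 6.51×10⁻⁵
[NOCl]² = 4.29×10⁻⁴ ⇒ [NOCl] = 0.0207 mol/L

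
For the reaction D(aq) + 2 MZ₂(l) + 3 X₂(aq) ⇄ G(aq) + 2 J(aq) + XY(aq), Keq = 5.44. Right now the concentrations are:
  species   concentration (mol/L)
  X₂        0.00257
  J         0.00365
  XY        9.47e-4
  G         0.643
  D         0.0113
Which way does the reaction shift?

reverse (toward reactants)

(MZ₂ is a pure liquid — omitted from Q.)
Q = [G]·[J]²·[XY] / ([D]·[X₂]³) = (0.643)·(0.00365)²·(9.47e-4) / ((0.0113)·(0.00257)³) = 42.3
Q = 42.3 > Keq = 5.44, so the reverse reaction proceeds.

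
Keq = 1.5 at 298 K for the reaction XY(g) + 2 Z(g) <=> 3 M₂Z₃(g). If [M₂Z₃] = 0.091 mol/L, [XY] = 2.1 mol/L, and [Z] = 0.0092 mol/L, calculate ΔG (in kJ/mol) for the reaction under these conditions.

Q = [M₂Z₃]³ / ([XY]·[Z]²) = (0.091)³ / ((2.1)·(0.0092)²) = 4.24
ΔG = RT ln(Q/Keq) = (8.314 J mol⁻¹ K⁻¹)(298 K) × ln(4.24/1.5)
   = (2.478 kJ/mol)(1.039) = 2.57 kJ/mol
ΔG > 0, so the forward reaction is non-spontaneous (proceeds in reverse).

ΔG = 2.57 kJ/mol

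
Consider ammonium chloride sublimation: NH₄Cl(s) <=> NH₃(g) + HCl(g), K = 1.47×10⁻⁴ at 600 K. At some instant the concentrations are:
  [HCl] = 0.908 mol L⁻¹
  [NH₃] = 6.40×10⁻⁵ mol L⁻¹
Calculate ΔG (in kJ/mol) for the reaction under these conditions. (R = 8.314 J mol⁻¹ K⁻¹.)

ΔG = -4.63 kJ/mol

(NH₄Cl is a pure solid — omitted from Q.)
Q = [NH₃]·[HCl] = (6.40×10⁻⁵)·(0.908) = 5.81×10⁻⁵
ΔG = RT ln(Q/K) = (8.314 J mol⁻¹ K⁻¹)(600 K) × ln(5.81×10⁻⁵/1.47×10⁻⁴)
   = (4.988 kJ/mol)(-0.9283) = -4.63 kJ/mol
ΔG < 0, so the forward reaction is spontaneous (proceeds forward).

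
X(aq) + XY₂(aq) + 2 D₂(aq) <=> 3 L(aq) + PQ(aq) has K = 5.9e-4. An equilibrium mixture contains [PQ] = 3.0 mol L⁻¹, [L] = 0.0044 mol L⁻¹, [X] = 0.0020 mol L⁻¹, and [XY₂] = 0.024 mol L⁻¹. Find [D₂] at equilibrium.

[D₂] = 3.0 mol L⁻¹

At equilibrium, K = [L]³·[PQ] / ([X]·[XY₂]·[D₂]²) = 5.9e-4.
(0.0044)³·(3.0) / ((0.0020)·(0.024)·([D₂])²) = 5.9e-4
[D₂]² = 9.02 ⇒ [D₂] = 3.0 mol L⁻¹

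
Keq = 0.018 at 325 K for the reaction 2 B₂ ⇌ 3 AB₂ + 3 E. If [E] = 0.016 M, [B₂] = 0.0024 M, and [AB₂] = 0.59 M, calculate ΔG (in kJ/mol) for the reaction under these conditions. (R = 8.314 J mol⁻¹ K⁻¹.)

Q = [AB₂]³·[E]³ / [B₂]² = (0.59)³·(0.016)³ / (0.0024)² = 0.146
ΔG = RT ln(Q/Keq) = (8.314 J mol⁻¹ K⁻¹)(325 K) × ln(0.146/0.018)
   = (2.702 kJ/mol)(2.093) = 5.66 kJ/mol
ΔG > 0, so the forward reaction is non-spontaneous (proceeds in reverse).

ΔG = 5.66 kJ/mol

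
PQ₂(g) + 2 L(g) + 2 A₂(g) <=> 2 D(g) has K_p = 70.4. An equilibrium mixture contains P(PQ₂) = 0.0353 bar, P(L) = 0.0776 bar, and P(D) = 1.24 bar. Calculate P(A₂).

At equilibrium, K_p = P(D)² / (P(PQ₂)·P(L)²·P(A₂)²) = 70.4.
(1.24)² / ((0.0353)·(0.0776)²·(P(A₂))²) = 70.4
P(A₂)² = 103 ⇒ P(A₂) = 10.1 bar

P(A₂) = 10.1 bar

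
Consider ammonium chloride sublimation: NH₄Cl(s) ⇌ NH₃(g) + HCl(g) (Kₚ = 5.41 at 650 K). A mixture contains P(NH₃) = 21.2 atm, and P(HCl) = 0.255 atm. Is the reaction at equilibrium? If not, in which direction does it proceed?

(NH₄Cl is a pure solid — omitted from Qₚ.)
Qₚ = P(NH₃)·P(HCl) = (21.2)·(0.255) = 5.41
Qₚ = 5.41 = Kₚ, so the system is already at equilibrium.

at equilibrium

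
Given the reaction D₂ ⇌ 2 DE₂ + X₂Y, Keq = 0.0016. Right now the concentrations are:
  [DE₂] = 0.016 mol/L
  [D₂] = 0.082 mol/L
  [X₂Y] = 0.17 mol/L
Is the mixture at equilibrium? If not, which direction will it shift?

Q = [DE₂]²·[X₂Y] / [D₂] = (0.016)²·(0.17) / (0.082) = 5.3×10⁻⁴
Q = 5.3×10⁻⁴ < Keq = 0.0016: net forward reaction.

no; Q < K, reaction proceeds forward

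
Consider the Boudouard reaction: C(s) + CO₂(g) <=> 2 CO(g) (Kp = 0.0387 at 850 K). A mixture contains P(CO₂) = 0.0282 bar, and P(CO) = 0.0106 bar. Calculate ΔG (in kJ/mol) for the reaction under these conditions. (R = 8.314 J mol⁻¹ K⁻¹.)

(C is a pure solid — omitted from Qp.)
Qp = P(CO)² / P(CO₂) = (0.0106)² / (0.0282) = 0.00398
ΔG = RT ln(Qp/Kp) = (8.314 J mol⁻¹ K⁻¹)(850 K) × ln(0.00398/0.0387)
   = (7.067 kJ/mol)(-2.275) = -16.1 kJ/mol
ΔG < 0, so the forward reaction is spontaneous (proceeds forward).

ΔG = -16.1 kJ/mol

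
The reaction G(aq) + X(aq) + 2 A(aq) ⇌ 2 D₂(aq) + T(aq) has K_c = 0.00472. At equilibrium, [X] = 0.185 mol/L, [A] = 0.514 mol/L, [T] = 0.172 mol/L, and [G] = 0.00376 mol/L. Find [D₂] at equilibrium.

At equilibrium, K_c = [D₂]²·[T] / ([G]·[X]·[A]²) = 0.00472.
([D₂])²·(0.172) / ((0.00376)·(0.185)·(0.514)²) = 0.00472
[D₂]² = 5.04e-6 ⇒ [D₂] = 0.00225 mol/L

[D₂] = 0.00225 mol/L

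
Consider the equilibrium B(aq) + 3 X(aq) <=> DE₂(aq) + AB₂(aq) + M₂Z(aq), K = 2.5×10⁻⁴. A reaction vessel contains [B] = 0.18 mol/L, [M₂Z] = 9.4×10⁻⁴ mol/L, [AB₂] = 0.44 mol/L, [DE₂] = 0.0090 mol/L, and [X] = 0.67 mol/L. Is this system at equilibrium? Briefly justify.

no; Q < K, reaction proceeds forward

Q = [DE₂]·[AB₂]·[M₂Z] / ([B]·[X]³) = (0.0090)·(0.44)·(9.4×10⁻⁴) / ((0.18)·(0.67)³) = 6.9×10⁻⁵
Q = 6.9×10⁻⁵ < K = 2.5×10⁻⁴: net forward reaction.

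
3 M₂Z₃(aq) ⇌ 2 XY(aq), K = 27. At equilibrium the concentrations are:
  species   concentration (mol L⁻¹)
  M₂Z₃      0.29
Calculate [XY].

[XY] = 0.81 mol L⁻¹

At equilibrium, K = [XY]² / [M₂Z₃]³ = 27.
([XY])² / (0.29)³ = 27
[XY]² = 0.659 ⇒ [XY] = 0.81 mol L⁻¹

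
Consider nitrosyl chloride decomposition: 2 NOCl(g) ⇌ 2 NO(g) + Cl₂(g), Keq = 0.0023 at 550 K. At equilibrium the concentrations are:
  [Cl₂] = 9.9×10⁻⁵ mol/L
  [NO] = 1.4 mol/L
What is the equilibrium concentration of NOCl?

[NOCl] = 0.29 mol/L

At equilibrium, Keq = [NO]²·[Cl₂] / [NOCl]² = 0.0023.
(1.4)²·(9.9×10⁻⁵) / ([NOCl])² = 0.0023
[NOCl]² = 0.0844 ⇒ [NOCl] = 0.29 mol/L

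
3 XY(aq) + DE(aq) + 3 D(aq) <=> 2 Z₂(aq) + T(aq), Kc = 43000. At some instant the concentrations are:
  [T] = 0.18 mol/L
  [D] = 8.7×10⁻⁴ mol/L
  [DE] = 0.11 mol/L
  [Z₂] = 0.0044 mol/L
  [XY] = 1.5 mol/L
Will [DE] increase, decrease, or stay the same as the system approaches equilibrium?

decrease

Qc = [Z₂]²·[T] / ([XY]³·[DE]·[D]³) = (0.0044)²·(0.18) / ((1.5)³·(0.11)·(8.7×10⁻⁴)³) = 14000
Qc = 14000 < Kc = 43000: net forward reaction.
DE is a reactant, so it decreases.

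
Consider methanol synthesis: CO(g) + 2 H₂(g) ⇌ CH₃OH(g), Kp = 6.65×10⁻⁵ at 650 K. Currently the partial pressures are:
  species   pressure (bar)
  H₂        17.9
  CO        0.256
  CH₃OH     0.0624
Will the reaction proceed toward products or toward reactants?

in the reverse direction

Qp = P(CH₃OH) / (P(CO)·P(H₂)²) = (0.0624) / ((0.256)·(17.9)²) = 7.61×10⁻⁴
Qp = 7.61×10⁻⁴ > Kp = 6.65×10⁻⁵, so the reverse reaction proceeds.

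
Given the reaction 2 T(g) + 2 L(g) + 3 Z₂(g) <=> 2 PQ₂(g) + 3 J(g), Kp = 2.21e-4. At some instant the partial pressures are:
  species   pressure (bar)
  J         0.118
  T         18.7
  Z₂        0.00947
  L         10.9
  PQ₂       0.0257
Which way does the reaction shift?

to the right

Qp = P(PQ₂)²·P(J)³ / (P(T)²·P(L)²·P(Z₂)³) = (0.0257)²·(0.118)³ / ((18.7)²·(10.9)²·(0.00947)³) = 3.08e-5
Qp = 3.08e-5 < Kp = 2.21e-4, so the forward reaction proceeds.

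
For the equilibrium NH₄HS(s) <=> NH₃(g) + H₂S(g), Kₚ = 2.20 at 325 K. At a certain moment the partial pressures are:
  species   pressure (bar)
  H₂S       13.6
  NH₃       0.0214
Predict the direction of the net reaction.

toward products

(NH₄HS is a pure solid — omitted from Qₚ.)
Qₚ = P(NH₃)·P(H₂S) = (0.0214)·(13.6) = 0.291
Qₚ = 0.291 < Kₚ = 2.20, so the forward reaction proceeds.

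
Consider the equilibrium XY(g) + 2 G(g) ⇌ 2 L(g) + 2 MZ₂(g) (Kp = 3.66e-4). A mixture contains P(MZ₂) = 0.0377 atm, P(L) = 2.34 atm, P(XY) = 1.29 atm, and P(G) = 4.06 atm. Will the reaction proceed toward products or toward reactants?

Qp = P(L)²·P(MZ₂)² / (P(XY)·P(G)²) = (2.34)²·(0.0377)² / ((1.29)·(4.06)²) = 3.66e-4
Qp = 3.66e-4 = Kp, so the system is already at equilibrium.

no net change (already at equilibrium)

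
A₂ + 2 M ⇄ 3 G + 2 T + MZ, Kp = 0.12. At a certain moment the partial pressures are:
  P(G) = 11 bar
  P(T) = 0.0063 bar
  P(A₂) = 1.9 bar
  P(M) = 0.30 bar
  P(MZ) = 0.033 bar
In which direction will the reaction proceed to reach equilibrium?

to the right

Qp = P(G)³·P(T)²·P(MZ) / (P(A₂)·P(M)²) = (11)³·(0.0063)²·(0.033) / ((1.9)·(0.30)²) = 0.010
Qp = 0.010 < Kp = 0.12, so the forward reaction proceeds.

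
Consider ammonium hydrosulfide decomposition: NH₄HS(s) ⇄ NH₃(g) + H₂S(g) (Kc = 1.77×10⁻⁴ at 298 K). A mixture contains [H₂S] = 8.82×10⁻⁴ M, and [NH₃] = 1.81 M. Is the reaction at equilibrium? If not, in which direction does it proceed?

toward reactants

(NH₄HS is a pure solid — omitted from Qc.)
Qc = [NH₃]·[H₂S] = (1.81)·(8.82×10⁻⁴) = 0.00160
Qc = 0.00160 > Kc = 1.77×10⁻⁴, so the reverse reaction proceeds.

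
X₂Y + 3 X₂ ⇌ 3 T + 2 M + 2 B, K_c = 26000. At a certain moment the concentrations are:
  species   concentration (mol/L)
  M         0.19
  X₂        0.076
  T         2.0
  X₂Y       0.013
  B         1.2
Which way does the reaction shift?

reverse (toward reactants)

Q_c = [T]³·[M]²·[B]² / ([X₂Y]·[X₂]³) = (2.0)³·(0.19)²·(1.2)² / ((0.013)·(0.076)³) = 73000
Q_c = 73000 > K_c = 26000, so the reverse reaction proceeds.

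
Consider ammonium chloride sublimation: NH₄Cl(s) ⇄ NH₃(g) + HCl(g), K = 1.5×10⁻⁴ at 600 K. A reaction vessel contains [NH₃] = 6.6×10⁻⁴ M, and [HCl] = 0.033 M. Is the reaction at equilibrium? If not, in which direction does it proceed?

forward (toward products)

(NH₄Cl is a pure solid — omitted from Q.)
Q = [NH₃]·[HCl] = (6.6×10⁻⁴)·(0.033) = 2.2×10⁻⁵
Q = 2.2×10⁻⁵ < K = 1.5×10⁻⁴, so the forward reaction proceeds.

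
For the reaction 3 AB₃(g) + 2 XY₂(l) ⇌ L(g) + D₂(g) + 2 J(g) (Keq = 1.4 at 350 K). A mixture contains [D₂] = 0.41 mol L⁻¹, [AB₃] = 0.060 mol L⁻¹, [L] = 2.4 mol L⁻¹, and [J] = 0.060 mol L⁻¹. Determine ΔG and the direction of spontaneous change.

(XY₂ is a pure liquid — omitted from Q.)
Q = [L]·[D₂]·[J]² / [AB₃]³ = (2.4)·(0.41)·(0.060)² / (0.060)³ = 16.4
ΔG = RT ln(Q/Keq) = (8.314 J mol⁻¹ K⁻¹)(350 K) × ln(16.4/1.4)
   = (2.910 kJ/mol)(2.461) = 7.16 kJ/mol
ΔG > 0, so the forward reaction is non-spontaneous (proceeds in reverse).

ΔG = 7.16 kJ/mol; the forward reaction is non-spontaneous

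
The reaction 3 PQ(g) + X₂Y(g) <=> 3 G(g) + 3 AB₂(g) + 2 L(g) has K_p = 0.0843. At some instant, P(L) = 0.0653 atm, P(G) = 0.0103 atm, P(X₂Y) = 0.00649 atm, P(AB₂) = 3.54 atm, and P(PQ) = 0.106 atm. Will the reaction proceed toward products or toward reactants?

Q_p = P(G)³·P(AB₂)³·P(L)² / (P(PQ)³·P(X₂Y)) = (0.0103)³·(3.54)³·(0.0653)² / ((0.106)³·(0.00649)) = 0.0267
Q_p = 0.0267 < K_p = 0.0843, so the forward reaction proceeds.

in the forward direction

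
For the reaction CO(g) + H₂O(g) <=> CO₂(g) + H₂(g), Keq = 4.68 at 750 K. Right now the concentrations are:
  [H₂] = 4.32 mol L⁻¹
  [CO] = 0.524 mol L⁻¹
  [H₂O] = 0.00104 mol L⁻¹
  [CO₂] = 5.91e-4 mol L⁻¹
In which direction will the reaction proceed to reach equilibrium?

Q = [CO₂]·[H₂] / ([CO]·[H₂O]) = (5.91e-4)·(4.32) / ((0.524)·(0.00104)) = 4.68
Q = 4.68 = Keq, so the system is already at equilibrium.

neither direction; the system is at equilibrium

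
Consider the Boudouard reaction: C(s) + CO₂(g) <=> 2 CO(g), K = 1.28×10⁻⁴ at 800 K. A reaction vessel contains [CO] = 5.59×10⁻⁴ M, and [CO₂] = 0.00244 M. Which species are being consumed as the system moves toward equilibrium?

none (at equilibrium)

(C is a pure solid — omitted from Q.)
Q = [CO]² / [CO₂] = (5.59×10⁻⁴)² / (0.00244) = 1.28×10⁻⁴
Q = 1.28×10⁻⁴ = K; the system is at equilibrium.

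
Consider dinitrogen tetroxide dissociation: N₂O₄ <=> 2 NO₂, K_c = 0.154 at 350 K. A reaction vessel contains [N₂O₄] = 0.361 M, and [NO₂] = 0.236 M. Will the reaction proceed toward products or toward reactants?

no net change (already at equilibrium)

Q_c = [NO₂]² / [N₂O₄] = (0.236)² / (0.361) = 0.154
Q_c = 0.154 = K_c, so the system is already at equilibrium.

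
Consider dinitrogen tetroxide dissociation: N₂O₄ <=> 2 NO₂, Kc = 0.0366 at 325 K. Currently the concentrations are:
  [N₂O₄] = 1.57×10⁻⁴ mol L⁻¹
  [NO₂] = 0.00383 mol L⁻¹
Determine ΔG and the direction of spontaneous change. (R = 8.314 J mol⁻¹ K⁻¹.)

Qc = [NO₂]² / [N₂O₄] = (0.00383)² / (1.57×10⁻⁴) = 0.0934
ΔG = RT ln(Qc/Kc) = (8.314 J mol⁻¹ K⁻¹)(325 K) × ln(0.0934/0.0366)
   = (2.702 kJ/mol)(0.9368) = 2.53 kJ/mol
ΔG > 0, so the forward reaction is non-spontaneous (proceeds in reverse).

ΔG = 2.53 kJ/mol; the forward reaction is non-spontaneous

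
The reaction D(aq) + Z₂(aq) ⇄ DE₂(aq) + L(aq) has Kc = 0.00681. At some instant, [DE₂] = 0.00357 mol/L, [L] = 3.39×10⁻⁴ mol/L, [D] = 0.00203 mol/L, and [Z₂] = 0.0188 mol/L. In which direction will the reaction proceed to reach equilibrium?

Qc = [DE₂]·[L] / ([D]·[Z₂]) = (0.00357)·(3.39×10⁻⁴) / ((0.00203)·(0.0188)) = 0.0317
Qc = 0.0317 > Kc = 0.00681, so the reverse reaction proceeds.

reverse (toward reactants)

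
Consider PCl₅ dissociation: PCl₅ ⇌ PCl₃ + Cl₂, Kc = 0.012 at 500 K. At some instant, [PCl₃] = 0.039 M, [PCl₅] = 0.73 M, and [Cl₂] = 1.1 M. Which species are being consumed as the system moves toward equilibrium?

Qc = [PCl₃]·[Cl₂] / [PCl₅] = (0.039)·(1.1) / (0.73) = 0.059
Qc = 0.059 > Kc = 0.012: net reverse reaction.

PCl₃, Cl₂ (products)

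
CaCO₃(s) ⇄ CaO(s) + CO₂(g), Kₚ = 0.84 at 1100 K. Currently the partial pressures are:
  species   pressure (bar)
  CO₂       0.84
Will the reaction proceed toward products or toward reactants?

no net change (already at equilibrium)

(CaCO₃, CaO are pure solids — omitted from Qₚ.)
Qₚ = P(CO₂) = 0.84
Qₚ = 0.84 = Kₚ, so the system is already at equilibrium.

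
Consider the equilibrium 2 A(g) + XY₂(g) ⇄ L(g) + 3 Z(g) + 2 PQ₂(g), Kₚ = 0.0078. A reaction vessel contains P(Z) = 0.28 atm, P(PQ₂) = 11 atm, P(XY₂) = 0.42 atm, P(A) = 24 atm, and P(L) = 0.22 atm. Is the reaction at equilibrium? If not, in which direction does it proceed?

Qₚ = P(L)·P(Z)³·P(PQ₂)² / (P(A)²·P(XY₂)) = (0.22)·(0.28)³·(11)² / ((24)²·(0.42)) = 0.0024
Qₚ = 0.0024 < Kₚ = 0.0078, so the forward reaction proceeds.

toward products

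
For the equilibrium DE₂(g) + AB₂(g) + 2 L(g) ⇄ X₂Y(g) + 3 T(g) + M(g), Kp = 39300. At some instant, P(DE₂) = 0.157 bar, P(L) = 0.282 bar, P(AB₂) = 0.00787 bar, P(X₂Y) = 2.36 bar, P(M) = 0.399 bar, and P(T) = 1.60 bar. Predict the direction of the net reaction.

no net change (already at equilibrium)

Qp = P(X₂Y)·P(T)³·P(M) / (P(DE₂)·P(AB₂)·P(L)²) = (2.36)·(1.60)³·(0.399) / ((0.157)·(0.00787)·(0.282)²) = 39300
Qp = 39300 = Kp, so the system is already at equilibrium.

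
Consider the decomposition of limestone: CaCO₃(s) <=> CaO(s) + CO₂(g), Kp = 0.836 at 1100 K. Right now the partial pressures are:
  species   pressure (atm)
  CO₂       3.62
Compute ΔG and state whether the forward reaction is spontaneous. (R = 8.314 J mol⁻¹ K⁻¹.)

ΔG = 13.4 kJ/mol; the forward reaction is non-spontaneous

(CaCO₃, CaO are pure solids — omitted from Qp.)
Qp = P(CO₂) = 3.62
ΔG = RT ln(Qp/Kp) = (8.314 J mol⁻¹ K⁻¹)(1100 K) × ln(3.62/0.836)
   = (9.145 kJ/mol)(1.466) = 13.4 kJ/mol
ΔG > 0, so the forward reaction is non-spontaneous (proceeds in reverse).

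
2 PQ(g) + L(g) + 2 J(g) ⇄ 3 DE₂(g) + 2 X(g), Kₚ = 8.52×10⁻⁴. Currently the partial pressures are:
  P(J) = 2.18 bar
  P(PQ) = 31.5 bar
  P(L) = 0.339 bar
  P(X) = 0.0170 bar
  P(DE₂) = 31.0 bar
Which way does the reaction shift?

Qₚ = P(DE₂)³·P(X)² / (P(PQ)²·P(L)·P(J)²) = (31.0)³·(0.0170)² / ((31.5)²·(0.339)·(2.18)²) = 0.00539
Qₚ = 0.00539 > Kₚ = 8.52×10⁻⁴, so the reverse reaction proceeds.

toward reactants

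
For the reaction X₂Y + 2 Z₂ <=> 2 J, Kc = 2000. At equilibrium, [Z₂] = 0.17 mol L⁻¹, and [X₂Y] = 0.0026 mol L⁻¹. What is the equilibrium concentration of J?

[J] = 0.39 mol L⁻¹

At equilibrium, Kc = [J]² / ([X₂Y]·[Z₂]²) = 2000.
([J])² / ((0.0026)·(0.17)²) = 2000
[J]² = 0.150 ⇒ [J] = 0.39 mol L⁻¹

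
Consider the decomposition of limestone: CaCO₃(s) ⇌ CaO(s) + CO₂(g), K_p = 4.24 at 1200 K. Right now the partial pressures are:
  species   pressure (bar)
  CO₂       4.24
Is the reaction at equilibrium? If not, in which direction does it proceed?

no net change (already at equilibrium)

(CaCO₃, CaO are pure solids — omitted from Q_p.)
Q_p = P(CO₂) = 4.24
Q_p = 4.24 = K_p, so the system is already at equilibrium.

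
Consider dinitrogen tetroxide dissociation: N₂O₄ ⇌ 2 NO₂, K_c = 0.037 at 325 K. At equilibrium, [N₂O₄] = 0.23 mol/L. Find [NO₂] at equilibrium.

At equilibrium, K_c = [NO₂]² / [N₂O₄] = 0.037.
([NO₂])² / (0.23) = 0.037
[NO₂]² = 0.00851 ⇒ [NO₂] = 0.092 mol/L

[NO₂] = 0.092 mol/L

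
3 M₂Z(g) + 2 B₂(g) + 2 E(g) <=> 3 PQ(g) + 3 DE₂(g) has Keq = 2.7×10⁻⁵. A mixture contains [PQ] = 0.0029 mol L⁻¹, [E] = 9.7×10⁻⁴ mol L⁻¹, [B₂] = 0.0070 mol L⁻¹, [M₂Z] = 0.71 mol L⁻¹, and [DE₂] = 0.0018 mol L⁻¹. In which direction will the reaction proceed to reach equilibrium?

in the forward direction

Q = [PQ]³·[DE₂]³ / ([M₂Z]³·[B₂]²·[E]²) = (0.0029)³·(0.0018)³ / ((0.71)³·(0.0070)²·(9.7×10⁻⁴)²) = 8.6×10⁻⁶
Q = 8.6×10⁻⁶ < Keq = 2.7×10⁻⁵, so the forward reaction proceeds.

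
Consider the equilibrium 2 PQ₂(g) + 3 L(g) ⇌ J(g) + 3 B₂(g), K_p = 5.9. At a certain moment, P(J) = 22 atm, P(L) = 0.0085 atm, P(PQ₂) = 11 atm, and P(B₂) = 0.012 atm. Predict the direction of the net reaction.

Q_p = P(J)·P(B₂)³ / (P(PQ₂)²·P(L)³) = (22)·(0.012)³ / ((11)²·(0.0085)³) = 0.51
Q_p = 0.51 < K_p = 5.9, so the forward reaction proceeds.

in the forward direction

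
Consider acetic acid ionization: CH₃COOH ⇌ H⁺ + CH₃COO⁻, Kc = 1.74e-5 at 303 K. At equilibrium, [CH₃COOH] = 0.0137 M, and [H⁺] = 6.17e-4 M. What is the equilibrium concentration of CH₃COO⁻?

At equilibrium, Kc = [H⁺]·[CH₃COO⁻] / [CH₃COOH] = 1.74e-5.
(6.17e-4)·([CH₃COO⁻]) / (0.0137) = 1.74e-5
[CH₃COO⁻] = 3.86e-4 M

[CH₃COO⁻] = 3.86e-4 M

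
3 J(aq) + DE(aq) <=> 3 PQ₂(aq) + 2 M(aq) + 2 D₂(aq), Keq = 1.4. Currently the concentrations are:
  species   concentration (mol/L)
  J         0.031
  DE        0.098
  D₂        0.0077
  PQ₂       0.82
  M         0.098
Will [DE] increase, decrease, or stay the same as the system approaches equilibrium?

Q = [PQ₂]³·[M]²·[D₂]² / ([J]³·[DE]) = (0.82)³·(0.098)²·(0.0077)² / ((0.031)³·(0.098)) = 0.11
Q = 0.11 < Keq = 1.4: net forward reaction.
DE is a reactant, so it decreases.

decrease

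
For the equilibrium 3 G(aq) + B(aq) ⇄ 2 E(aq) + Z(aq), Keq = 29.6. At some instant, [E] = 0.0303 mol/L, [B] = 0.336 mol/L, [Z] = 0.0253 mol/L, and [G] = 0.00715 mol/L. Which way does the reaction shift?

in the reverse direction

Q = [E]²·[Z] / ([G]³·[B]) = (0.0303)²·(0.0253) / ((0.00715)³·(0.336)) = 189
Q = 189 > Keq = 29.6, so the reverse reaction proceeds.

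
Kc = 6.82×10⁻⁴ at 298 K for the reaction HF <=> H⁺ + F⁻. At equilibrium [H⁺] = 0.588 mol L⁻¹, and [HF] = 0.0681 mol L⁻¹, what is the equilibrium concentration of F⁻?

At equilibrium, Kc = [H⁺]·[F⁻] / [HF] = 6.82×10⁻⁴.
(0.588)·([F⁻]) / (0.0681) = 6.82×10⁻⁴
[F⁻] = 7.90×10⁻⁵ mol L⁻¹

[F⁻] = 7.90×10⁻⁵ mol L⁻¹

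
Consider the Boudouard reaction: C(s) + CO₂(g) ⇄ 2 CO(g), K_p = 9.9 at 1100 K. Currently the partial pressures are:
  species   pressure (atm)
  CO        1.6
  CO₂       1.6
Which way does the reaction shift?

(C is a pure solid — omitted from Q_p.)
Q_p = P(CO)² / P(CO₂) = (1.6)² / (1.6) = 1.6
Q_p = 1.6 < K_p = 9.9, so the forward reaction proceeds.

to the right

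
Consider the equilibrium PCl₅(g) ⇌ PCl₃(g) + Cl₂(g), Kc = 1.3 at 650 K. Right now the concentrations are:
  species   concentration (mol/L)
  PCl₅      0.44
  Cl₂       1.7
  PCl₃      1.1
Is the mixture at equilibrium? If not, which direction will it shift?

Qc = [PCl₃]·[Cl₂] / [PCl₅] = (1.1)·(1.7) / (0.44) = 4.2
Qc = 4.2 > Kc = 1.3: net reverse reaction.

no; Q > K, reaction proceeds in reverse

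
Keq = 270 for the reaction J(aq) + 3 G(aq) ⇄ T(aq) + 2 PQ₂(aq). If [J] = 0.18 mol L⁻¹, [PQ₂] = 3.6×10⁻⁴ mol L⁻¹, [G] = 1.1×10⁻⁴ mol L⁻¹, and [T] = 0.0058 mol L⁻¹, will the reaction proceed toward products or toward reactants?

Q = [T]·[PQ₂]² / ([J]·[G]³) = (0.0058)·(3.6×10⁻⁴)² / ((0.18)·(1.1×10⁻⁴)³) = 3100
Q = 3100 > Keq = 270, so the reverse reaction proceeds.

to the left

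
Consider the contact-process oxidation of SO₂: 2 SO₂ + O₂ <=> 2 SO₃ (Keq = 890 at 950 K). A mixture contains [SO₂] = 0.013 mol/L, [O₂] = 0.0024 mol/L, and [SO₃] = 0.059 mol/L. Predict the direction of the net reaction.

reverse (toward reactants)

Q = [SO₃]² / ([SO₂]²·[O₂]) = (0.059)² / ((0.013)²·(0.0024)) = 8600
Q = 8600 > Keq = 890, so the reverse reaction proceeds.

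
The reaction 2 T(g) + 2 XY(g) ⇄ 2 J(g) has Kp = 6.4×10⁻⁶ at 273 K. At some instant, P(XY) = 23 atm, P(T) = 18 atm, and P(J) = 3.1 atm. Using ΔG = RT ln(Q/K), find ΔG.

ΔG = 4.93 kJ/mol

Qp = P(J)² / (P(T)²·P(XY)²) = (3.1)² / ((18)²·(23)²) = 5.61×10⁻⁵
ΔG = RT ln(Qp/Kp) = (8.314 J mol⁻¹ K⁻¹)(273 K) × ln(5.61×10⁻⁵/6.4×10⁻⁶)
   = (2.270 kJ/mol)(2.171) = 4.93 kJ/mol
ΔG > 0, so the forward reaction is non-spontaneous (proceeds in reverse).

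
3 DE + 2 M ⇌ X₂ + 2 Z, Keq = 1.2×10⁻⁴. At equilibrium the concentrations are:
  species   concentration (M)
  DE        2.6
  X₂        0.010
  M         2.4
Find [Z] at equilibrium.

[Z] = 1.1 M

At equilibrium, Keq = [X₂]·[Z]² / ([DE]³·[M]²) = 1.2×10⁻⁴.
(0.010)·([Z])² / ((2.6)³·(2.4)²) = 1.2×10⁻⁴
[Z]² = 1.21 ⇒ [Z] = 1.1 M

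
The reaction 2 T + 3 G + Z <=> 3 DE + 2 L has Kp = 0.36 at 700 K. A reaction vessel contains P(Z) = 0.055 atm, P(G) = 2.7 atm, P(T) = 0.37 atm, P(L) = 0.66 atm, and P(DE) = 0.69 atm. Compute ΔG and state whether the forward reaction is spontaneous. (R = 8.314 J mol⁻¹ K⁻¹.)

ΔG = 5.74 kJ/mol; the forward reaction is non-spontaneous

Qp = P(DE)³·P(L)² / (P(T)²·P(G)³·P(Z)) = (0.69)³·(0.66)² / ((0.37)²·(2.7)³·(0.055)) = 0.966
ΔG = RT ln(Qp/Kp) = (8.314 J mol⁻¹ K⁻¹)(700 K) × ln(0.966/0.36)
   = (5.820 kJ/mol)(0.9871) = 5.74 kJ/mol
ΔG > 0, so the forward reaction is non-spontaneous (proceeds in reverse).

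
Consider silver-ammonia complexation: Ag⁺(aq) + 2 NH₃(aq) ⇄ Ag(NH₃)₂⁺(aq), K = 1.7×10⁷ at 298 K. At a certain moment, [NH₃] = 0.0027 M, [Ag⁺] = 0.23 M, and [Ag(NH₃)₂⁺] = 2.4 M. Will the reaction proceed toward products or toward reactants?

forward (toward products)

Q = [Ag(NH₃)₂⁺] / ([Ag⁺]·[NH₃]²) = (2.4) / ((0.23)·(0.0027)²) = 1.4×10⁶
Q = 1.4×10⁶ < K = 1.7×10⁷, so the forward reaction proceeds.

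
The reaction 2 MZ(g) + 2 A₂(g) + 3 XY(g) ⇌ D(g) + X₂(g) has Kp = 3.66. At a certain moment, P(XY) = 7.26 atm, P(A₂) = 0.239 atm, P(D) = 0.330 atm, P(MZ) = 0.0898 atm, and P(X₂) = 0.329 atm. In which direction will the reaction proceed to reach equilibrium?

Qp = P(D)·P(X₂) / (P(MZ)²·P(A₂)²·P(XY)³) = (0.330)·(0.329) / ((0.0898)²·(0.239)²·(7.26)³) = 0.616
Qp = 0.616 < Kp = 3.66, so the forward reaction proceeds.

in the forward direction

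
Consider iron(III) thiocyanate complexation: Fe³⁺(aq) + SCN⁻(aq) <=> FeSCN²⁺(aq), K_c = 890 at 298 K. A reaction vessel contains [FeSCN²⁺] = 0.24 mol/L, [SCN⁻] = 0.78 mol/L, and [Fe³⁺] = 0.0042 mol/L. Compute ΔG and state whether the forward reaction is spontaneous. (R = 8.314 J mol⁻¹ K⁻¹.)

Q_c = [FeSCN²⁺] / ([Fe³⁺]·[SCN⁻]) = (0.24) / ((0.0042)·(0.78)) = 73.3
ΔG = RT ln(Q_c/K_c) = (8.314 J mol⁻¹ K⁻¹)(298 K) × ln(73.3/890)
   = (2.478 kJ/mol)(-2.497) = -6.19 kJ/mol
ΔG < 0, so the forward reaction is spontaneous (proceeds forward).

ΔG = -6.19 kJ/mol; the forward reaction is spontaneous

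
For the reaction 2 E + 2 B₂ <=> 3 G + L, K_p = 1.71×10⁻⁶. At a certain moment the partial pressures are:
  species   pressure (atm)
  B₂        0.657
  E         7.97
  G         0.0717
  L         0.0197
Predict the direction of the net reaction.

Q_p = P(G)³·P(L) / (P(E)²·P(B₂)²) = (0.0717)³·(0.0197) / ((7.97)²·(0.657)²) = 2.65×10⁻⁷
Q_p = 2.65×10⁻⁷ < K_p = 1.71×10⁻⁶, so the forward reaction proceeds.

to the right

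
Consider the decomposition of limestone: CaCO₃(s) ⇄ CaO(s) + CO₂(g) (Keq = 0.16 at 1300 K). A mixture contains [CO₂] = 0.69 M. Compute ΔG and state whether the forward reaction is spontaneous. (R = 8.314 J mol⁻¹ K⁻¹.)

(CaCO₃, CaO are pure solids — omitted from Q.)
Q = [CO₂] = 0.690
ΔG = RT ln(Q/Keq) = (8.314 J mol⁻¹ K⁻¹)(1300 K) × ln(0.690/0.16)
   = (10.81 kJ/mol)(1.462) = 15.8 kJ/mol
ΔG > 0, so the forward reaction is non-spontaneous (proceeds in reverse).

ΔG = 15.8 kJ/mol; the forward reaction is non-spontaneous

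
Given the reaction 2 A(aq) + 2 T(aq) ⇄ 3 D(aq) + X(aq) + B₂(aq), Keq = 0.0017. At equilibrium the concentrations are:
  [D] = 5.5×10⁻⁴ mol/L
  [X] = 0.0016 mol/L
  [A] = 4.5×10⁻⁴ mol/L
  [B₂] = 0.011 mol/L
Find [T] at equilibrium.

At equilibrium, Keq = [D]³·[X]·[B₂] / ([A]²·[T]²) = 0.0017.
(5.5×10⁻⁴)³·(0.0016)·(0.011) / ((4.5×10⁻⁴)²·([T])²) = 0.0017
[T]² = 8.51×10⁻⁶ ⇒ [T] = 0.0029 mol/L

[T] = 0.0029 mol/L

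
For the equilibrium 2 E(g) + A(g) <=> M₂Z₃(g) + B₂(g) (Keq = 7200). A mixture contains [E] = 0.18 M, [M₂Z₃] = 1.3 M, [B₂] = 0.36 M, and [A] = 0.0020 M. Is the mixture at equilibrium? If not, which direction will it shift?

yes, at equilibrium

Q = [M₂Z₃]·[B₂] / ([E]²·[A]) = (1.3)·(0.36) / ((0.18)²·(0.0020)) = 7200
Q = 7200 = Keq; the system is at equilibrium.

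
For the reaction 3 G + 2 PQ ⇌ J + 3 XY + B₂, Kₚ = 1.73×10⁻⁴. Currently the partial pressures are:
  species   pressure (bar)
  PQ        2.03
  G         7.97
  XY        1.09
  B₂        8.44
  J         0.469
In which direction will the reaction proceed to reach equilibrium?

to the left

Qₚ = P(J)·P(XY)³·P(B₂) / (P(G)³·P(PQ)²) = (0.469)·(1.09)³·(8.44) / ((7.97)³·(2.03)²) = 0.00246
Qₚ = 0.00246 > Kₚ = 1.73×10⁻⁴, so the reverse reaction proceeds.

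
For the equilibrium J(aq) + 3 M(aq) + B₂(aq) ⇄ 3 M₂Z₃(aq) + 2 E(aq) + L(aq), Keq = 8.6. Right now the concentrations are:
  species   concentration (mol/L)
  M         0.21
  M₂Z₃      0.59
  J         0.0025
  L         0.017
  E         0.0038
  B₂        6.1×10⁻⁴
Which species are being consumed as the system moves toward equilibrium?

J, M, B₂ (reactants)

Q = [M₂Z₃]³·[E]²·[L] / ([J]·[M]³·[B₂]) = (0.59)³·(0.0038)²·(0.017) / ((0.0025)·(0.21)³·(6.1×10⁻⁴)) = 3.6
Q = 3.6 < Keq = 8.6: net forward reaction.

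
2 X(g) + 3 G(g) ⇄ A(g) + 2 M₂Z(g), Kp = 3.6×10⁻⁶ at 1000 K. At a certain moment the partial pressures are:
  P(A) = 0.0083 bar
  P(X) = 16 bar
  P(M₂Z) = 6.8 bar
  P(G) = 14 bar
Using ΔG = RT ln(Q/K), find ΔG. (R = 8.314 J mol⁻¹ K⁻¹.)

Qp = P(A)·P(M₂Z)² / (P(X)²·P(G)³) = (0.0083)·(6.8)² / ((16)²·(14)³) = 5.46×10⁻⁷
ΔG = RT ln(Qp/Kp) = (8.314 J mol⁻¹ K⁻¹)(1000 K) × ln(5.46×10⁻⁷/3.6×10⁻⁶)
   = (8.314 kJ/mol)(-1.886) = -15.7 kJ/mol
ΔG < 0, so the forward reaction is spontaneous (proceeds forward).

ΔG = -15.7 kJ/mol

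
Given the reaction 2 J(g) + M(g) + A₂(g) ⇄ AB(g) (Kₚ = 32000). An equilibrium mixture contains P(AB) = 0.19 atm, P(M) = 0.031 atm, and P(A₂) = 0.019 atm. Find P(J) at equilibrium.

P(J) = 0.10 atm

At equilibrium, Kₚ = P(AB) / (P(J)²·P(M)·P(A₂)) = 32000.
(0.19) / ((P(J))²·(0.031)·(0.019)) = 32000
P(J)² = 0.0101 ⇒ P(J) = 0.10 atm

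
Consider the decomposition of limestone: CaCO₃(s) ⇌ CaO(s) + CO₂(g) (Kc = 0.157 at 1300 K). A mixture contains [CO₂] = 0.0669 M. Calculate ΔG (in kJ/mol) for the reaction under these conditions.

ΔG = -9.22 kJ/mol

(CaCO₃, CaO are pure solids — omitted from Qc.)
Qc = [CO₂] = 0.0669
ΔG = RT ln(Qc/Kc) = (8.314 J mol⁻¹ K⁻¹)(1300 K) × ln(0.0669/0.157)
   = (10.81 kJ/mol)(-0.8530) = -9.22 kJ/mol
ΔG < 0, so the forward reaction is spontaneous (proceeds forward).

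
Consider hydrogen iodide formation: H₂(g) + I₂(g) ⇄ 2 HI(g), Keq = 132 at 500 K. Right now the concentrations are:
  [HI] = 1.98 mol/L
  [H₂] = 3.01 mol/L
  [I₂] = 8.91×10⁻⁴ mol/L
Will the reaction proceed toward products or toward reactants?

toward reactants

Q = [HI]² / ([H₂]·[I₂]) = (1.98)² / ((3.01)·(8.91×10⁻⁴)) = 1460
Q = 1460 > Keq = 132, so the reverse reaction proceeds.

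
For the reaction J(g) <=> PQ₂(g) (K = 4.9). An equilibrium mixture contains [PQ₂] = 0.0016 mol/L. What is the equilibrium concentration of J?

[J] = 3.3×10⁻⁴ mol/L

At equilibrium, K = [PQ₂] / [J] = 4.9.
(0.0016) / ([J]) = 4.9
[J] = 3.27×10⁻⁴ = 3.3×10⁻⁴ mol/L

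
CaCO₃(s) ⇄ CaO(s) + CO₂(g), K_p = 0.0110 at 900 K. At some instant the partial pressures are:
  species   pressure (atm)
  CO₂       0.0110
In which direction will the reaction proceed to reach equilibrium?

at equilibrium

(CaCO₃, CaO are pure solids — omitted from Q_p.)
Q_p = P(CO₂) = 0.0110
Q_p = 0.0110 = K_p, so the system is already at equilibrium.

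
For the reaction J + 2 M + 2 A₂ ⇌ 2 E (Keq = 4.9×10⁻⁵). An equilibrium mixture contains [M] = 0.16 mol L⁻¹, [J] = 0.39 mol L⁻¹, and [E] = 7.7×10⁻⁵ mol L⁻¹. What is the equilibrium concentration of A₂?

At equilibrium, Keq = [E]² / ([J]·[M]²·[A₂]²) = 4.9×10⁻⁵.
(7.7×10⁻⁵)² / ((0.39)·(0.16)²·([A₂])²) = 4.9×10⁻⁵
[A₂]² = 0.0121 ⇒ [A₂] = 0.11 mol L⁻¹

[A₂] = 0.11 mol L⁻¹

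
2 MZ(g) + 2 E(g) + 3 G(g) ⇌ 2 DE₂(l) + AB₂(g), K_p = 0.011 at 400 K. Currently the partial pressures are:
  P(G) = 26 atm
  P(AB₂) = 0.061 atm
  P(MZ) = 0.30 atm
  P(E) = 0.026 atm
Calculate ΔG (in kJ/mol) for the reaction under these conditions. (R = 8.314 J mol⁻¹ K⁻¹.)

(DE₂ is a pure liquid — omitted from Q_p.)
Q_p = P(AB₂) / (P(MZ)²·P(E)²·P(G)³) = (0.061) / ((0.30)²·(0.026)²·(26)³) = 0.0570
ΔG = RT ln(Q_p/K_p) = (8.314 J mol⁻¹ K⁻¹)(400 K) × ln(0.0570/0.011)
   = (3.326 kJ/mol)(1.645) = 5.47 kJ/mol
ΔG > 0, so the forward reaction is non-spontaneous (proceeds in reverse).

ΔG = 5.47 kJ/mol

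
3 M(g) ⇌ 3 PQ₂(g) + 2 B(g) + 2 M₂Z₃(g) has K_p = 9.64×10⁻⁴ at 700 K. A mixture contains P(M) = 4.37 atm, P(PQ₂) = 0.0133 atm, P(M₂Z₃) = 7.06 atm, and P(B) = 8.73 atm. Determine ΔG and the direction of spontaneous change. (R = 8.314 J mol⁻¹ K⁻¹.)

Q_p = P(PQ₂)³·P(B)²·P(M₂Z₃)² / P(M)³ = (0.0133)³·(8.73)²·(7.06)² / (4.37)³ = 1.07×10⁻⁴
ΔG = RT ln(Q_p/K_p) = (8.314 J mol⁻¹ K⁻¹)(700 K) × ln(1.07×10⁻⁴/9.64×10⁻⁴)
   = (5.820 kJ/mol)(-2.198) = -12.8 kJ/mol
ΔG < 0, so the forward reaction is spontaneous (proceeds forward).

ΔG = -12.8 kJ/mol; the forward reaction is spontaneous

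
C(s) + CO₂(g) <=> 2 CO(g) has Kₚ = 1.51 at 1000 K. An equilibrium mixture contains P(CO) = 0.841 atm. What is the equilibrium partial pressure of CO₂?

(C is a pure solid — omitted from Kₚ.)
At equilibrium, Kₚ = P(CO)² / P(CO₂) = 1.51.
(0.841)² / (P(CO₂)) = 1.51
P(CO₂) = 0.468 atm

P(CO₂) = 0.468 atm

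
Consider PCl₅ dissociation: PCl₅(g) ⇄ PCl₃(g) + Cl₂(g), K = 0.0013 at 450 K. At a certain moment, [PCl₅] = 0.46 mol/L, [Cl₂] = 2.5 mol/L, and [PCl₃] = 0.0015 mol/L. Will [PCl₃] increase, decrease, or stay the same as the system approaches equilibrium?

decrease

Q = [PCl₃]·[Cl₂] / [PCl₅] = (0.0015)·(2.5) / (0.46) = 0.0082
Q = 0.0082 > K = 0.0013: net reverse reaction.
PCl₃ is a product, so it decreases.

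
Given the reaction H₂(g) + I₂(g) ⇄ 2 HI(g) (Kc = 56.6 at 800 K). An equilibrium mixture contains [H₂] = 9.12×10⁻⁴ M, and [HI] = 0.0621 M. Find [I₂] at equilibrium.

[I₂] = 0.0747 M

At equilibrium, Kc = [HI]² / ([H₂]·[I₂]) = 56.6.
(0.0621)² / ((9.12×10⁻⁴)·([I₂])) = 56.6
[I₂] = 0.0747 M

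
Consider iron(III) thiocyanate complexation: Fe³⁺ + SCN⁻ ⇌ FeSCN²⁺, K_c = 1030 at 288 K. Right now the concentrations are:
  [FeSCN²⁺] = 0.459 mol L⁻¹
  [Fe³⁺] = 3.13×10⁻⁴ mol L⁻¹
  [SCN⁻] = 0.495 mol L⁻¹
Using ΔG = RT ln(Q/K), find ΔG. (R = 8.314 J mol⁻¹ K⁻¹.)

Q_c = [FeSCN²⁺] / ([Fe³⁺]·[SCN⁻]) = (0.459) / ((3.13×10⁻⁴)·(0.495)) = 2960
ΔG = RT ln(Q_c/K_c) = (8.314 J mol⁻¹ K⁻¹)(288 K) × ln(2960/1030)
   = (2.394 kJ/mol)(1.056) = 2.53 kJ/mol
ΔG > 0, so the forward reaction is non-spontaneous (proceeds in reverse).

ΔG = 2.53 kJ/mol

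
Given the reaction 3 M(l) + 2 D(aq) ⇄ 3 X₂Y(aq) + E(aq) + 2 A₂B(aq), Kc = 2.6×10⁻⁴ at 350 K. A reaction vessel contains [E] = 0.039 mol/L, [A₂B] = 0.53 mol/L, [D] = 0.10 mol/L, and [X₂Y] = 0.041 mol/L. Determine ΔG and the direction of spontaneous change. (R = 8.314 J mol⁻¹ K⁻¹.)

(M is a pure liquid — omitted from Qc.)
Qc = [X₂Y]³·[E]·[A₂B]² / [D]² = (0.041)³·(0.039)·(0.53)² / (0.10)² = 7.55×10⁻⁵
ΔG = RT ln(Qc/Kc) = (8.314 J mol⁻¹ K⁻¹)(350 K) × ln(7.55×10⁻⁵/2.6×10⁻⁴)
   = (2.910 kJ/mol)(-1.237) = -3.60 kJ/mol
ΔG < 0, so the forward reaction is spontaneous (proceeds forward).

ΔG = -3.60 kJ/mol; the forward reaction is spontaneous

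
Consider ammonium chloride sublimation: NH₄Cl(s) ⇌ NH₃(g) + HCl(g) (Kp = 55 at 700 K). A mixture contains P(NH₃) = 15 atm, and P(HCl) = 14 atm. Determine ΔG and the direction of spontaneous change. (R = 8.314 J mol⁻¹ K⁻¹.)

(NH₄Cl is a pure solid — omitted from Qp.)
Qp = P(NH₃)·P(HCl) = (15)·(14) = 210
ΔG = RT ln(Qp/Kp) = (8.314 J mol⁻¹ K⁻¹)(700 K) × ln(210/55)
   = (5.820 kJ/mol)(1.340) = 7.80 kJ/mol
ΔG > 0, so the forward reaction is non-spontaneous (proceeds in reverse).

ΔG = 7.80 kJ/mol; the forward reaction is non-spontaneous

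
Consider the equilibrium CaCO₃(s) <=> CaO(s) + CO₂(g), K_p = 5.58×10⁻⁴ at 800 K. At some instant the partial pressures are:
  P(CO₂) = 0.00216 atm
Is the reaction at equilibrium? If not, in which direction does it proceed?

reverse (toward reactants)

(CaCO₃, CaO are pure solids — omitted from Q_p.)
Q_p = P(CO₂) = 0.00216
Q_p = 0.00216 > K_p = 5.58×10⁻⁴, so the reverse reaction proceeds.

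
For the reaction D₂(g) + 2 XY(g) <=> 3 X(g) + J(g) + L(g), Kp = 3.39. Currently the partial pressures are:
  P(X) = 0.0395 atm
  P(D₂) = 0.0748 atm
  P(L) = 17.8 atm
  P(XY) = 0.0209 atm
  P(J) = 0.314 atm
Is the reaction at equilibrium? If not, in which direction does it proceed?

to the left

Qp = P(X)³·P(J)·P(L) / (P(D₂)·P(XY)²) = (0.0395)³·(0.314)·(17.8) / ((0.0748)·(0.0209)²) = 10.5
Qp = 10.5 > Kp = 3.39, so the reverse reaction proceeds.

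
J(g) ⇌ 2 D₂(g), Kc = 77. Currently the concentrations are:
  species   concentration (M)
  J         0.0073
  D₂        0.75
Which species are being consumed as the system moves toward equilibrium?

none (at equilibrium)

Qc = [D₂]² / [J] = (0.75)² / (0.0073) = 77
Qc = 77 = Kc; the system is at equilibrium.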